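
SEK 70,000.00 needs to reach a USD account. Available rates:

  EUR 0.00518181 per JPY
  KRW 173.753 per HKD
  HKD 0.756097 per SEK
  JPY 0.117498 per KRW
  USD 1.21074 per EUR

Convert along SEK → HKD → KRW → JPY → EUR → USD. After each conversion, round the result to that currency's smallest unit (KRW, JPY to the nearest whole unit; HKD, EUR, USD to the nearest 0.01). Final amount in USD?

USD 6,779.08

SEK 70,000.00 × 0.756097 = HKD 52,926.79
HKD 52,926.79 × 173.753 = KRW 9,196,189
KRW 9,196,189 × 0.117498 = JPY 1,080,534
JPY 1,080,534 × 0.00518181 = EUR 5,599.12
EUR 5,599.12 × 1.21074 = USD 6,779.08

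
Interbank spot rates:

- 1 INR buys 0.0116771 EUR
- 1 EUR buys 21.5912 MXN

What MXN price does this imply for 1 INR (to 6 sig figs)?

1 INR × 0.0116771 = 0.0116771 EUR
0.0116771 EUR × 21.5912 = 0.252123 MXN

INR/MXN = 0.252123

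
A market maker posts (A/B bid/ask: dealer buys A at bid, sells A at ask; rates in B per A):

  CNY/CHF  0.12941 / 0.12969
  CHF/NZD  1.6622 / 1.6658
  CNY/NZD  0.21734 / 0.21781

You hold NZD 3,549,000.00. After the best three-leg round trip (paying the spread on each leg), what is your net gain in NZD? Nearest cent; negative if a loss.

Best loop NZD → CHF → CNY → NZD:
NZD 3,549,000.00 ÷ 1.6658 (buy CHF at ask) = CHF 2,130,507.86
CHF 2,130,507.86 ÷ 0.12969 (buy CNY at ask) = CNY 16,427,695.77
CNY 16,427,695.77 × 0.21734 (sell CNY at bid) = NZD 3,570,395.40

Net profit: NZD 21,395.40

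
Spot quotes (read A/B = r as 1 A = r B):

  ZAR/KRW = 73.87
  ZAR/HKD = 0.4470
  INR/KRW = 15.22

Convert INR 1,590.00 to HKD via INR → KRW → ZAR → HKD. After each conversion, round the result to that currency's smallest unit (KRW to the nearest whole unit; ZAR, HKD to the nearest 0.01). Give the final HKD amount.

HKD 146.44

INR 1,590.00 × 15.22 = KRW 24,200
KRW 24,200 ÷ 73.87 = ZAR 327.60
ZAR 327.60 × 0.4470 = HKD 146.44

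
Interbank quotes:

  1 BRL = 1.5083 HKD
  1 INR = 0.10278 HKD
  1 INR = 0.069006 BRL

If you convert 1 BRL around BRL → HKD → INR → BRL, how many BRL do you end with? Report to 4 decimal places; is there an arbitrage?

Around BRL → HKD → INR → BRL: 1 × 1.5083 ÷ 0.10278 × 0.069006 = 1.012665
Product > 1; profitable direction is BRL → HKD → INR → BRL.

1.0127 (arbitrage exists)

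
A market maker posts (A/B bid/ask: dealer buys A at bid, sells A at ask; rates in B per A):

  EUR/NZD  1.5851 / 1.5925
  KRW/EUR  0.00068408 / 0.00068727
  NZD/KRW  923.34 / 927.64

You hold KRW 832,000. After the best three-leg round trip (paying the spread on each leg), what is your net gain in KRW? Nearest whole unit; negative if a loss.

Net profit: KRW 1,007

Best loop KRW → EUR → NZD → KRW:
KRW 832,000 × 0.00068408 (sell KRW at bid) = EUR 569.15
EUR 569.15 × 1.5851 (sell EUR at bid) = NZD 902.17
NZD 902.17 × 923.34 (sell NZD at bid) = KRW 833,007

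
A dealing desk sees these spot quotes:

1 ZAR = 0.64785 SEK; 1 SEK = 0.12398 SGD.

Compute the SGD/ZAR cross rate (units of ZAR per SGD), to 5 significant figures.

SGD/ZAR = 12.450

1 SGD ÷ 0.12398 = 8.06582 SEK
8.06582 SEK ÷ 0.64785 = 12.4501 ZAR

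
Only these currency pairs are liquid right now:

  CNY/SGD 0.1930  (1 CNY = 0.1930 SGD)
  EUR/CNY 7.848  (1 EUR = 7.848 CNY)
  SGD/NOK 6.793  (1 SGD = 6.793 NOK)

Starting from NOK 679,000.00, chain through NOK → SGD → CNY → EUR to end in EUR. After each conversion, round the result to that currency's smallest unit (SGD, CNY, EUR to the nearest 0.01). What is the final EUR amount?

EUR 65,992.09

NOK 679,000.00 ÷ 6.793 = SGD 99,955.84
SGD 99,955.84 ÷ 0.1930 = CNY 517,905.91
CNY 517,905.91 ÷ 7.848 = EUR 65,992.09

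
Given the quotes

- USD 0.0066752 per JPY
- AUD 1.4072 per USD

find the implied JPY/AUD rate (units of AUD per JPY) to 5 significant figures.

1 JPY × 0.0066752 = 0.0066752 USD
0.0066752 USD × 1.4072 = 0.00939334 AUD

JPY/AUD = 0.0093933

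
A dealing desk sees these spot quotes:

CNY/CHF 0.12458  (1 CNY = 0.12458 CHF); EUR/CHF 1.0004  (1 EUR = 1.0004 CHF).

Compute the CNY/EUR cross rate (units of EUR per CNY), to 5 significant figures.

1 CNY × 0.12458 = 0.12458 CHF
0.12458 CHF ÷ 1.0004 = 0.12453 EUR

CNY/EUR = 0.12453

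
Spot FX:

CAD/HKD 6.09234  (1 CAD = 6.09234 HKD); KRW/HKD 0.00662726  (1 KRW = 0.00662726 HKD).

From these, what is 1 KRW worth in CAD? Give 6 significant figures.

1 KRW × 0.00662726 = 0.00662726 HKD
0.00662726 HKD ÷ 6.09234 = 0.0010878 CAD

KRW/CAD = 0.00108780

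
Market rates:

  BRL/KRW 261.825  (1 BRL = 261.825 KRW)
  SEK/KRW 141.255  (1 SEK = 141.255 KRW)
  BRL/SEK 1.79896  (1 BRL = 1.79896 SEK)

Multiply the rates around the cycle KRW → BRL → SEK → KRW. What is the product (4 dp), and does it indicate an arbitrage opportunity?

Around KRW → BRL → SEK → KRW: 1 ÷ 261.825 × 1.79896 × 141.255 = 0.970542
Product < 1; profitable direction is KRW → SEK → BRL → KRW.

0.9705 (arbitrage exists)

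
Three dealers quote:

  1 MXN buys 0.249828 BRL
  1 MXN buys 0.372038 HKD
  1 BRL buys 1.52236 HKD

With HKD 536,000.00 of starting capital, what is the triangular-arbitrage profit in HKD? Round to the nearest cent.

Profit: HKD 11,943.73

Profitable loop is HKD → MXN → BRL → HKD:
HKD 536,000.00 ÷ 0.372038 = MXN 1,440,713.05
MXN 1,440,713.05 × 0.249828 = BRL 359,930.46
BRL 359,930.46 × 1.52236 = HKD 547,943.73
Profit = HKD 547,943.73 − HKD 536,000.00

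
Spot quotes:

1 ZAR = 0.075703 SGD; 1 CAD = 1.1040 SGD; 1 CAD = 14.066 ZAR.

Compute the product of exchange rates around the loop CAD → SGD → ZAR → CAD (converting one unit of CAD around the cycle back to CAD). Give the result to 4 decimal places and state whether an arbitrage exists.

Around CAD → SGD → ZAR → CAD: 1 × 1.1040 ÷ 0.075703 ÷ 14.066 = 1.036777
Product > 1; profitable direction is CAD → SGD → ZAR → CAD.

1.0368 (arbitrage exists)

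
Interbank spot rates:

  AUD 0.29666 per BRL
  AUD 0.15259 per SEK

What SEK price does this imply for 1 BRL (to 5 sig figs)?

1 BRL × 0.29666 = 0.29666 AUD
0.29666 AUD ÷ 0.15259 = 1.94416 SEK

BRL/SEK = 1.9442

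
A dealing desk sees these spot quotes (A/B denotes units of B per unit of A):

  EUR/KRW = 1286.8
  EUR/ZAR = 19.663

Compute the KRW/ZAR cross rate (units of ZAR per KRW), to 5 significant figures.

1 KRW ÷ 1286.8 = 0.000777122 EUR
0.000777122 EUR × 19.663 = 0.0152805 ZAR

KRW/ZAR = 0.015281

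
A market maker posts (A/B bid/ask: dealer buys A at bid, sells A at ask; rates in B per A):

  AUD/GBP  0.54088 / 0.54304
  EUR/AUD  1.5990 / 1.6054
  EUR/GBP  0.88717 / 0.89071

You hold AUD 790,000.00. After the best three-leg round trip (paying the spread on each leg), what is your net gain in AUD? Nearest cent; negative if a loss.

Best loop AUD → EUR → GBP → AUD:
AUD 790,000.00 ÷ 1.6054 (buy EUR at ask) = EUR 492,089.20
EUR 492,089.20 × 0.88717 (sell EUR at bid) = GBP 436,566.77
GBP 436,566.77 ÷ 0.54304 (buy AUD at ask) = AUD 803,931.16

Net profit: AUD 13,931.16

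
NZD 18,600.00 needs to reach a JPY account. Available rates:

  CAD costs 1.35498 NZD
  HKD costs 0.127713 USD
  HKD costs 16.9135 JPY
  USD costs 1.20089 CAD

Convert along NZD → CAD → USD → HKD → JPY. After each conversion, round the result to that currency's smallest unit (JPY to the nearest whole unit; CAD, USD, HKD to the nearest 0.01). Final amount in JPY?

NZD 18,600.00 ÷ 1.35498 = CAD 13,727.14
CAD 13,727.14 ÷ 1.20089 = USD 11,430.81
USD 11,430.81 ÷ 0.127713 = HKD 89,503.89
HKD 89,503.89 × 16.9135 = JPY 1,513,824

JPY 1,513,824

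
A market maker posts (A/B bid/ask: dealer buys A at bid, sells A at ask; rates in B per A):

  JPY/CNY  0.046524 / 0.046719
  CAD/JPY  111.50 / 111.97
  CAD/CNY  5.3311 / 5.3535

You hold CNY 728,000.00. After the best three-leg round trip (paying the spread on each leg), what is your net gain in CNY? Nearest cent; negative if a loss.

Net profit: CNY 13,913.02

Best loop CNY → JPY → CAD → CNY:
CNY 728,000.00 ÷ 0.046719 (buy JPY at ask) = JPY 15,582,525
JPY 15,582,525 ÷ 111.97 (buy CAD at ask) = CAD 139,166.97
CAD 139,166.97 × 5.3311 (sell CAD at bid) = CNY 741,913.02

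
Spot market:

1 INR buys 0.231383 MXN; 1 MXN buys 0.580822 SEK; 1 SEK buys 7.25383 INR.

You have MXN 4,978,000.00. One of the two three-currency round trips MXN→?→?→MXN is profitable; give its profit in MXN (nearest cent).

Profitable loop is MXN → INR → SEK → MXN:
MXN 4,978,000.00 ÷ 0.231383 = INR 21,514,112.96
INR 21,514,112.96 ÷ 7.25383 = SEK 2,965,897.05
SEK 2,965,897.05 ÷ 0.580822 = MXN 5,106,378.62
Profit = MXN 5,106,378.62 − MXN 4,978,000.00

Profit: MXN 128,378.62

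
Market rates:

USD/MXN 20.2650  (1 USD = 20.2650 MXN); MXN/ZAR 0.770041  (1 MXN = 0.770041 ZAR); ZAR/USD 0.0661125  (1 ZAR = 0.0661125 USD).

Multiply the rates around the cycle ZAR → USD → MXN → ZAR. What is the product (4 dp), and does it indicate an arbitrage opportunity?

1.0317 (arbitrage exists)

Around ZAR → USD → MXN → ZAR: 1 × 0.0661125 × 20.2650 × 0.770041 = 1.031678
Product > 1; profitable direction is ZAR → USD → MXN → ZAR.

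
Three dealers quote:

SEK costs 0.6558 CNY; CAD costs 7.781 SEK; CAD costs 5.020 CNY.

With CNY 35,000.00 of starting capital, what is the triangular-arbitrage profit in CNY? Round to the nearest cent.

Profit: CNY 577.15

Profitable loop is CNY → CAD → SEK → CNY:
CNY 35,000.00 ÷ 5.020 = CAD 6,972.11
CAD 6,972.11 × 7.781 = SEK 54,250.00
SEK 54,250.00 × 0.6558 = CNY 35,577.15
Profit = CNY 35,577.15 − CNY 35,000.00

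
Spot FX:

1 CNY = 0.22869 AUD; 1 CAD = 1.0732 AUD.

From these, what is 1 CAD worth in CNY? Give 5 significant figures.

CAD/CNY = 4.6928

1 CAD × 1.0732 = 1.0732 AUD
1.0732 AUD ÷ 0.22869 = 4.69282 CNY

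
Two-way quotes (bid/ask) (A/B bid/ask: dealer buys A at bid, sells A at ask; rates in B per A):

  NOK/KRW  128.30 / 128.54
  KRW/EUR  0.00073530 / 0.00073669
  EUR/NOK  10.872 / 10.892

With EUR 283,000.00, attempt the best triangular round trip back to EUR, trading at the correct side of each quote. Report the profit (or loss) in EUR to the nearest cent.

Net profit: EUR 7,259.94

Best loop EUR → NOK → KRW → EUR:
EUR 283,000.00 × 10.872 (sell EUR at bid) = NOK 3,076,776.00
NOK 3,076,776.00 × 128.30 (sell NOK at bid) = KRW 394,750,361
KRW 394,750,361 × 0.00073530 (sell KRW at bid) = EUR 290,259.94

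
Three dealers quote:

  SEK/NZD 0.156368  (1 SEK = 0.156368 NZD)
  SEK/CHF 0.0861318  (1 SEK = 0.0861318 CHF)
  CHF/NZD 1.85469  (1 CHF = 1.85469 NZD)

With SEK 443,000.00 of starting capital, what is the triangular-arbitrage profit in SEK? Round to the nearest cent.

Profit: SEK 9,575.14

Profitable loop is SEK → CHF → NZD → SEK:
SEK 443,000.00 × 0.0861318 = CHF 38,156.39
CHF 38,156.39 × 1.85469 = NZD 70,768.27
NZD 70,768.27 ÷ 0.156368 = SEK 452,575.14
Profit = SEK 452,575.14 − SEK 443,000.00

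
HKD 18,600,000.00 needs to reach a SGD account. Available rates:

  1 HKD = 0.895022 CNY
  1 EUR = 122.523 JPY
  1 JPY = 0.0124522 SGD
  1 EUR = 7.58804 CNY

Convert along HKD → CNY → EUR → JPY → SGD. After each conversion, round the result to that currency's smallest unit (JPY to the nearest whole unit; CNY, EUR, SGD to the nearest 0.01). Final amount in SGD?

SGD 3,347,192.99

HKD 18,600,000.00 × 0.895022 = CNY 16,647,409.20
CNY 16,647,409.20 ÷ 7.58804 = EUR 2,193,901.09
EUR 2,193,901.09 × 122.523 = JPY 268,803,343
JPY 268,803,343 × 0.0124522 = SGD 3,347,192.99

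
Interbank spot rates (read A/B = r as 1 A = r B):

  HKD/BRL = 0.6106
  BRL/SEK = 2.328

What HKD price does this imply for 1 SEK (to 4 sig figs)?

1 SEK ÷ 2.328 = 0.429553 BRL
0.429553 BRL ÷ 0.6106 = 0.703494 HKD

SEK/HKD = 0.7035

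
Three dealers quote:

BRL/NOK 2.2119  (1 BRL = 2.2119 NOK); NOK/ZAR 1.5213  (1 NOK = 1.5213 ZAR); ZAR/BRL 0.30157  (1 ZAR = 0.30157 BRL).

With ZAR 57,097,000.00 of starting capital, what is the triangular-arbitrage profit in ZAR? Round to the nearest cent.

Profit: ZAR 843,438.81

Profitable loop is ZAR → BRL → NOK → ZAR:
ZAR 57,097,000.00 × 0.30157 = BRL 17,218,742.29
BRL 17,218,742.29 × 2.2119 = NOK 38,086,136.07
NOK 38,086,136.07 × 1.5213 = ZAR 57,940,438.81
Profit = ZAR 57,940,438.81 − ZAR 57,097,000.00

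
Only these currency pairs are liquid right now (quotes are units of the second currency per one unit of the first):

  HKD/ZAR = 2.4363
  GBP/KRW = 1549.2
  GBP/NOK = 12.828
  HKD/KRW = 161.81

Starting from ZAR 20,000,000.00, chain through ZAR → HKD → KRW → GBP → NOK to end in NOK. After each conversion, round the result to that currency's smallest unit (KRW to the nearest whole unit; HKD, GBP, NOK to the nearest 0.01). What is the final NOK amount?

ZAR 20,000,000.00 ÷ 2.4363 = HKD 8,209,169.64
HKD 8,209,169.64 × 161.81 = KRW 1,328,325,739
KRW 1,328,325,739 ÷ 1549.2 = GBP 857,426.89
GBP 857,426.89 × 12.828 = NOK 10,999,072.14

NOK 10,999,072.14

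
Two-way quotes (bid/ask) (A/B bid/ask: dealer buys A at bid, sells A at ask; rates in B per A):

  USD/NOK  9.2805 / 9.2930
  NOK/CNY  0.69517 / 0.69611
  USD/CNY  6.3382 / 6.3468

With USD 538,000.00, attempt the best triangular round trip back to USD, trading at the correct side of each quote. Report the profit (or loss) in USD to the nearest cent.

Net profit: USD 8,877.25

Best loop USD → NOK → CNY → USD:
USD 538,000.00 × 9.2805 (sell USD at bid) = NOK 4,992,909.00
NOK 4,992,909.00 × 0.69517 (sell NOK at bid) = CNY 3,470,920.55
CNY 3,470,920.55 ÷ 6.3468 (buy USD at ask) = USD 546,877.25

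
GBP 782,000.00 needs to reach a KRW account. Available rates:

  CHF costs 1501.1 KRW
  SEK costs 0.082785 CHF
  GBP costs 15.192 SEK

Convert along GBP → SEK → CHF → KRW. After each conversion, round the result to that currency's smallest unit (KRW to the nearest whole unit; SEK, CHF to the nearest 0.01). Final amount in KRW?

KRW 1,476,328,427

GBP 782,000.00 × 15.192 = SEK 11,880,144.00
SEK 11,880,144.00 × 0.082785 = CHF 983,497.72
CHF 983,497.72 × 1501.1 = KRW 1,476,328,427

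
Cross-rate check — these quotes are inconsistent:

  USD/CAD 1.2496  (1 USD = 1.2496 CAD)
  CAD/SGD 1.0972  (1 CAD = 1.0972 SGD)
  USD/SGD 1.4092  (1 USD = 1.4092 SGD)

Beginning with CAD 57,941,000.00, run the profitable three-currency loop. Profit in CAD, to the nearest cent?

Profitable loop is CAD → USD → SGD → CAD:
CAD 57,941,000.00 ÷ 1.2496 = USD 46,367,637.64
USD 46,367,637.64 × 1.4092 = SGD 65,341,274.97
SGD 65,341,274.97 ÷ 1.0972 = CAD 59,552,747.87
Profit = CAD 59,552,747.87 − CAD 57,941,000.00

Profit: CAD 1,611,747.87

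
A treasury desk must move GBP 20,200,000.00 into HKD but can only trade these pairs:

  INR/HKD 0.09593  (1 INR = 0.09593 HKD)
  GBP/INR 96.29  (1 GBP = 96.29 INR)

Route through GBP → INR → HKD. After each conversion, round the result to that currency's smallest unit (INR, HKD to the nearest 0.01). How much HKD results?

GBP 20,200,000.00 × 96.29 = INR 1,945,058,000.00
INR 1,945,058,000.00 × 0.09593 = HKD 186,589,413.94

HKD 186,589,413.94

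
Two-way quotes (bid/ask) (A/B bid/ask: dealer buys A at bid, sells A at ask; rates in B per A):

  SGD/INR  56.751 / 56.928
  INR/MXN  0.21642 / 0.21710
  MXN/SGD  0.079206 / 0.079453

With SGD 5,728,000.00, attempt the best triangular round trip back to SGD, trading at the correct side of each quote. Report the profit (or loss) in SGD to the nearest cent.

Net profit: SGD 105,201.24

Best loop SGD → MXN → INR → SGD:
SGD 5,728,000.00 ÷ 0.079453 (buy MXN at ask) = MXN 72,092,935.45
MXN 72,092,935.45 ÷ 0.21710 (buy INR at ask) = INR 332,072,480.18
INR 332,072,480.18 ÷ 56.928 (buy SGD at ask) = SGD 5,833,201.24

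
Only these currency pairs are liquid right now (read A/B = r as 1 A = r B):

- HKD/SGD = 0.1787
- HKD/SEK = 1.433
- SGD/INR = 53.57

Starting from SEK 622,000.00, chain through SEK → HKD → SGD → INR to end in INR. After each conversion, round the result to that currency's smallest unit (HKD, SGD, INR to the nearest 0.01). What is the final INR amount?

SEK 622,000.00 ÷ 1.433 = HKD 434,054.43
HKD 434,054.43 × 0.1787 = SGD 77,565.53
SGD 77,565.53 × 53.57 = INR 4,155,185.44

INR 4,155,185.44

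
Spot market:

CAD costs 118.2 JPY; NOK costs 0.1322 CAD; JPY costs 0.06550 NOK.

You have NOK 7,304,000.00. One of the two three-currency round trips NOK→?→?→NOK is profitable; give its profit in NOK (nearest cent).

Profit: NOK 171,685.05

Profitable loop is NOK → CAD → JPY → NOK:
NOK 7,304,000.00 × 0.1322 = CAD 965,588.80
CAD 965,588.80 × 118.2 = JPY 114,132,596
JPY 114,132,596 × 0.06550 = NOK 7,475,685.05
Profit = NOK 7,475,685.05 − NOK 7,304,000.00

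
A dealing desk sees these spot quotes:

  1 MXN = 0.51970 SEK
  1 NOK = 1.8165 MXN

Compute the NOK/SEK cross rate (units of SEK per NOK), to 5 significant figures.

NOK/SEK = 0.94404

1 NOK × 1.8165 = 1.8165 MXN
1.8165 MXN × 0.51970 = 0.944035 SEK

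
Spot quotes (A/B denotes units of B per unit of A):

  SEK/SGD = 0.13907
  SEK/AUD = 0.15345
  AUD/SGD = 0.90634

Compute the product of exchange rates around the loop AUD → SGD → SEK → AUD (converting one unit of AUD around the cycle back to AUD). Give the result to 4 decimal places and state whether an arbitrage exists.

Around AUD → SGD → SEK → AUD: 1 × 0.90634 ÷ 0.13907 × 0.15345 = 1.000057
Product ≈ 1 (deviation 0.006%, within rounding noise).

1.0001 (no arbitrage)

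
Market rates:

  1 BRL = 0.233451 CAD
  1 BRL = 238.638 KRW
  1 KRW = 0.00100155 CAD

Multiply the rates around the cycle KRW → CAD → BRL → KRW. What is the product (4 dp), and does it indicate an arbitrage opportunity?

1.0238 (arbitrage exists)

Around KRW → CAD → BRL → KRW: 1 × 0.00100155 ÷ 0.233451 × 238.638 = 1.023803
Product > 1; profitable direction is KRW → CAD → BRL → KRW.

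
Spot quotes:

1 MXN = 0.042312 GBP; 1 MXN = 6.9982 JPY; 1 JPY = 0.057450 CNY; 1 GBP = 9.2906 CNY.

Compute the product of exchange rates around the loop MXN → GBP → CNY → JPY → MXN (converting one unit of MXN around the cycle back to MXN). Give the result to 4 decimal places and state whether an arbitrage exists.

0.9778 (arbitrage exists)

Around MXN → GBP → CNY → JPY → MXN: 1 × 0.042312 × 9.2906 ÷ 0.057450 ÷ 6.9982 = 0.977757
Product < 1; profitable direction is MXN → JPY → CNY → GBP → MXN.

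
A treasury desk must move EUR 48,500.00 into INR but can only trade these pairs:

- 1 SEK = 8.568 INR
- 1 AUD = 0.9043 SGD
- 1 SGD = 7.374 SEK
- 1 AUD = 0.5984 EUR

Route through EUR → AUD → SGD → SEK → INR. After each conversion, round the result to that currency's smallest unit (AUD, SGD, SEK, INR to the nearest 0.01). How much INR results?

EUR 48,500.00 ÷ 0.5984 = AUD 81,049.47
AUD 81,049.47 × 0.9043 = SGD 73,293.04
SGD 73,293.04 × 7.374 = SEK 540,462.88
SEK 540,462.88 × 8.568 = INR 4,630,685.96

INR 4,630,685.96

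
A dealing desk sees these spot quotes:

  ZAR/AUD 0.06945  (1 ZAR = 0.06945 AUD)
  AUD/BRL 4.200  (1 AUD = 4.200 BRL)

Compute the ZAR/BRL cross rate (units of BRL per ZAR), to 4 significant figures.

ZAR/BRL = 0.2917

1 ZAR × 0.06945 = 0.06945 AUD
0.06945 AUD × 4.200 = 0.29169 BRL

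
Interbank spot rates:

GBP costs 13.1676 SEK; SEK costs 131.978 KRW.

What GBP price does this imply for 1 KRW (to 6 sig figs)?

1 KRW ÷ 131.978 = 0.00757702 SEK
0.00757702 SEK ÷ 13.1676 = 0.000575429 GBP

KRW/GBP = 0.000575429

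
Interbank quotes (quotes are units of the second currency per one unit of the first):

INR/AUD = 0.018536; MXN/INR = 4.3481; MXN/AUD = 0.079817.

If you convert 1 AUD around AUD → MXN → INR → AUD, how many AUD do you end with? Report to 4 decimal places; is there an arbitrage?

1.0098 (arbitrage exists)

Around AUD → MXN → INR → AUD: 1 ÷ 0.079817 × 4.3481 × 0.018536 = 1.009765
Product > 1; profitable direction is AUD → MXN → INR → AUD.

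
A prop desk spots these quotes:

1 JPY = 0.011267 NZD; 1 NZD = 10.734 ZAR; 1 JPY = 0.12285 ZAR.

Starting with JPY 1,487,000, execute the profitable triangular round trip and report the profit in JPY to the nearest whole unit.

Profit: JPY 23,484

Profitable loop is JPY → ZAR → NZD → JPY:
JPY 1,487,000 × 0.12285 = ZAR 182,677.95
ZAR 182,677.95 ÷ 10.734 = NZD 17,018.63
NZD 17,018.63 ÷ 0.011267 = JPY 1,510,484
Profit = JPY 1,510,484 − JPY 1,487,000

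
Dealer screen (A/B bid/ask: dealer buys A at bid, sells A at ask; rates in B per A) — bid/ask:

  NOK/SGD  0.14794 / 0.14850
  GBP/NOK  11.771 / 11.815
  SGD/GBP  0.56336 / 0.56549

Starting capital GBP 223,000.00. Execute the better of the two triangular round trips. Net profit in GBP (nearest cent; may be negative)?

Best loop GBP → SGD → NOK → GBP:
GBP 223,000.00 ÷ 0.56549 (buy SGD at ask) = SGD 394,348.26
SGD 394,348.26 ÷ 0.14850 (buy NOK at ask) = NOK 2,655,543.87
NOK 2,655,543.87 ÷ 11.815 (buy GBP at ask) = GBP 224,760.38

Net profit: GBP 1,760.38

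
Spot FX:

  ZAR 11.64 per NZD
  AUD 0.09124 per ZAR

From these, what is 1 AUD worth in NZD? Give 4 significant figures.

1 AUD ÷ 0.09124 = 10.9601 ZAR
10.9601 ZAR ÷ 11.64 = 0.94159 NZD

AUD/NZD = 0.9416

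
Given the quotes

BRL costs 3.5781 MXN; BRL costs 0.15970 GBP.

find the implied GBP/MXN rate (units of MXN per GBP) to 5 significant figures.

1 GBP ÷ 0.15970 = 6.26174 BRL
6.26174 BRL × 3.5781 = 22.4051 MXN

GBP/MXN = 22.405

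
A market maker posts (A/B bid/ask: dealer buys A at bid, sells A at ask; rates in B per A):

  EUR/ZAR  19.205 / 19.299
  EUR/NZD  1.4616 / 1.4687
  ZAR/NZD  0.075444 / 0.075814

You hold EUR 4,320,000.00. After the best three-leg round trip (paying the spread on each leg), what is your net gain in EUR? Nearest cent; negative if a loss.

Net result: EUR -4,530.38 (no profitable arbitrage after spreads)

Best loop EUR → NZD → ZAR → EUR:
EUR 4,320,000.00 × 1.4616 (sell EUR at bid) = NZD 6,314,112.00
NZD 6,314,112.00 ÷ 0.075814 (buy ZAR at ask) = ZAR 83,284,248.29
ZAR 83,284,248.29 ÷ 19.299 (buy EUR at ask) = EUR 4,315,469.62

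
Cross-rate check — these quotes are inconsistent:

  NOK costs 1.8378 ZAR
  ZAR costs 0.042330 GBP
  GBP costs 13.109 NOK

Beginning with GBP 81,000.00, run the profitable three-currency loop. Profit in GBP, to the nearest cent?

Profit: GBP 1,604.00

Profitable loop is GBP → NOK → ZAR → GBP:
GBP 81,000.00 × 13.109 = NOK 1,061,829.00
NOK 1,061,829.00 × 1.8378 = ZAR 1,951,429.34
ZAR 1,951,429.34 × 0.042330 = GBP 82,604.00
Profit = GBP 82,604.00 − GBP 81,000.00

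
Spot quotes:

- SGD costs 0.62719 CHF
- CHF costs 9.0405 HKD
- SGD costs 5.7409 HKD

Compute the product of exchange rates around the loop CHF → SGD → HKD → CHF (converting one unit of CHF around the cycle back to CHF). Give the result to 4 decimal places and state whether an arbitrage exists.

1.0125 (arbitrage exists)

Around CHF → SGD → HKD → CHF: 1 ÷ 0.62719 × 5.7409 ÷ 9.0405 = 1.012485
Product > 1; profitable direction is CHF → SGD → HKD → CHF.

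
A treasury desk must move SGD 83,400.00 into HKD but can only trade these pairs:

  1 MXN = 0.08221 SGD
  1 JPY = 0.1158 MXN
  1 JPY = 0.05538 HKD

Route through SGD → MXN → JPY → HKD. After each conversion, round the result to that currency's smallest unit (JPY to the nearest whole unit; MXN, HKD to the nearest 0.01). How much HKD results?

SGD 83,400.00 ÷ 0.08221 = MXN 1,014,475.12
MXN 1,014,475.12 ÷ 0.1158 = JPY 8,760,580
JPY 8,760,580 × 0.05538 = HKD 485,160.92

HKD 485,160.92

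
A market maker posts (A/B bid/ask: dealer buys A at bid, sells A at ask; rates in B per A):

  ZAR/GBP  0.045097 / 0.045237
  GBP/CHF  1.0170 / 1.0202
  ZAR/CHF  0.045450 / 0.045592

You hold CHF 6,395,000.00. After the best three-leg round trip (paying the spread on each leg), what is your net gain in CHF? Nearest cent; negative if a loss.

Best loop CHF → ZAR → GBP → CHF:
CHF 6,395,000.00 ÷ 0.045592 (buy ZAR at ask) = ZAR 140,265,836.11
ZAR 140,265,836.11 × 0.045097 (sell ZAR at bid) = GBP 6,325,568.41
GBP 6,325,568.41 × 1.0170 (sell GBP at bid) = CHF 6,433,103.07

Net profit: CHF 38,103.07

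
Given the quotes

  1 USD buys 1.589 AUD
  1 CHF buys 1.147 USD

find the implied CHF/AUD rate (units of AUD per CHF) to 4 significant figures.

CHF/AUD = 1.823

1 CHF × 1.147 = 1.147 USD
1.147 USD × 1.589 = 1.82258 AUD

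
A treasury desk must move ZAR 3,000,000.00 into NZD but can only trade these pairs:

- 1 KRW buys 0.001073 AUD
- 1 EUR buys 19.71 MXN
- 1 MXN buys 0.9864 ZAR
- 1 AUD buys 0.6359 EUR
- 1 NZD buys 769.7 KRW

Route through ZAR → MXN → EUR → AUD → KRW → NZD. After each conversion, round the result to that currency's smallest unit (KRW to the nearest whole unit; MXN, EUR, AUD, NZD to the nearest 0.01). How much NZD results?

NZD 293,813.36

ZAR 3,000,000.00 ÷ 0.9864 = MXN 3,041,362.53
MXN 3,041,362.53 ÷ 19.71 = EUR 154,305.56
EUR 154,305.56 ÷ 0.6359 = AUD 242,656.96
AUD 242,656.96 ÷ 0.001073 = KRW 226,148,145
KRW 226,148,145 ÷ 769.7 = NZD 293,813.36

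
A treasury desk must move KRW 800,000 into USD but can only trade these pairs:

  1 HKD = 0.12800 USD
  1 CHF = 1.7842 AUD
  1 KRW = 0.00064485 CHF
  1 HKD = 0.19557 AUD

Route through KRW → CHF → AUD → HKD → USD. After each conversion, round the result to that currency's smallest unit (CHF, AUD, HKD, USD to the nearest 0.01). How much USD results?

KRW 800,000 × 0.00064485 = CHF 515.88
CHF 515.88 × 1.7842 = AUD 920.43
AUD 920.43 ÷ 0.19557 = HKD 4,706.40
HKD 4,706.40 × 0.12800 = USD 602.42

USD 602.42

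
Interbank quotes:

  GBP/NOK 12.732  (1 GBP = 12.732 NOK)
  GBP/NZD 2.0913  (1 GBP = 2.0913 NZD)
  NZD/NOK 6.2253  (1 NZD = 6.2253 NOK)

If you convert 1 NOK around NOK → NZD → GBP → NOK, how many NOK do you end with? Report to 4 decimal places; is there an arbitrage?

0.9780 (arbitrage exists)

Around NOK → NZD → GBP → NOK: 1 ÷ 6.2253 ÷ 2.0913 × 12.732 = 0.977958
Product < 1; profitable direction is NOK → GBP → NZD → NOK.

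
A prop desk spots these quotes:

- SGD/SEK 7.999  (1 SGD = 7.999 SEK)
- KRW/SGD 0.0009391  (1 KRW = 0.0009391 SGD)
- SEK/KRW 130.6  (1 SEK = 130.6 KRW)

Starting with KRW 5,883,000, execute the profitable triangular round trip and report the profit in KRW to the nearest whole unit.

Profit: KRW 113,642

Profitable loop is KRW → SEK → SGD → KRW:
KRW 5,883,000 ÷ 130.6 = SEK 45,045.94
SEK 45,045.94 ÷ 7.999 = SGD 5,631.45
SGD 5,631.45 ÷ 0.0009391 = KRW 5,996,642
Profit = KRW 5,996,642 − KRW 5,883,000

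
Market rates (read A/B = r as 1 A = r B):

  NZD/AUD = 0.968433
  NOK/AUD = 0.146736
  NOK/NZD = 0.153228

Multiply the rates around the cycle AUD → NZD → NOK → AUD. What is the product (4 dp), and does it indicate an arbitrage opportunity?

0.9888 (arbitrage exists)

Around AUD → NZD → NOK → AUD: 1 ÷ 0.968433 ÷ 0.153228 × 0.146736 = 0.988847
Product < 1; profitable direction is AUD → NOK → NZD → AUD.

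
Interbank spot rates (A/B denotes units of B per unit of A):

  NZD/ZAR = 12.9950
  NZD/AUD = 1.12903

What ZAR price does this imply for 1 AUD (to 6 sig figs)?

1 AUD ÷ 1.12903 = 0.885716 NZD
0.885716 NZD × 12.9950 = 11.5099 ZAR

AUD/ZAR = 11.5099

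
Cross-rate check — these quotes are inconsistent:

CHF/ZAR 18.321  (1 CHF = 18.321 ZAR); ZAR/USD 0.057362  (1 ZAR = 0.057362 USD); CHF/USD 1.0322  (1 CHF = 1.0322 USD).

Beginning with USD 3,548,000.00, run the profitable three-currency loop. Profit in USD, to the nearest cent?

Profit: USD 64,378.23

Profitable loop is USD → CHF → ZAR → USD:
USD 3,548,000.00 ÷ 1.0322 = CHF 3,437,318.35
CHF 3,437,318.35 × 18.321 = ZAR 62,975,109.47
ZAR 62,975,109.47 × 0.057362 = USD 3,612,378.23
Profit = USD 3,612,378.23 − USD 3,548,000.00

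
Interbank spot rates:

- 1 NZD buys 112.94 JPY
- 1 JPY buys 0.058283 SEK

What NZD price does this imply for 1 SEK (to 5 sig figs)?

1 SEK ÷ 0.058283 = 17.1577 JPY
17.1577 JPY ÷ 112.94 = 0.151918 NZD

SEK/NZD = 0.15192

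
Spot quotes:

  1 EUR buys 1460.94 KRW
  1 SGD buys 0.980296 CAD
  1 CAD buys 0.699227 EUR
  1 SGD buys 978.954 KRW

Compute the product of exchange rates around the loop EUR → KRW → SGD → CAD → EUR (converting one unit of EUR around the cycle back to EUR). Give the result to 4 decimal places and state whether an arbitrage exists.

Around EUR → KRW → SGD → CAD → EUR: 1 × 1460.94 ÷ 978.954 × 0.980296 × 0.699227 = 1.022929
Product > 1; profitable direction is EUR → KRW → SGD → CAD → EUR.

1.0229 (arbitrage exists)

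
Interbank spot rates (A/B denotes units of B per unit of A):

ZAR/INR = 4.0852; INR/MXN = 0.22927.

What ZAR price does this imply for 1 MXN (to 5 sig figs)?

1 MXN ÷ 0.22927 = 4.36167 INR
4.36167 INR ÷ 4.0852 = 1.06768 ZAR

MXN/ZAR = 1.0677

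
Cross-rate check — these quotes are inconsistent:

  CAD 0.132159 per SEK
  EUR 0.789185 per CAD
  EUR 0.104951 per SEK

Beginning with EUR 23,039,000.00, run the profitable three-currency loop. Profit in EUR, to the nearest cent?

Profit: EUR 144,267.15

Profitable loop is EUR → CAD → SEK → EUR:
EUR 23,039,000.00 ÷ 0.789185 = CAD 29,193,408.39
CAD 29,193,408.39 ÷ 0.132159 = SEK 220,896,105.37
SEK 220,896,105.37 × 0.104951 = EUR 23,183,267.15
Profit = EUR 23,183,267.15 − EUR 23,039,000.00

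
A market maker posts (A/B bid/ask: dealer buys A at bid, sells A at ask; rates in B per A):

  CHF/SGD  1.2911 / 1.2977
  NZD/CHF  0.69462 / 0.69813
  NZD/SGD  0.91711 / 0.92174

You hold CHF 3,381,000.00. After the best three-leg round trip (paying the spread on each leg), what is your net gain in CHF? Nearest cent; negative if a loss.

Net profit: CHF 41,598.80

Best loop CHF → NZD → SGD → CHF:
CHF 3,381,000.00 ÷ 0.69813 (buy NZD at ask) = NZD 4,842,937.56
NZD 4,842,937.56 × 0.91711 (sell NZD at bid) = SGD 4,441,506.47
SGD 4,441,506.47 ÷ 1.2977 (buy CHF at ask) = CHF 3,422,598.80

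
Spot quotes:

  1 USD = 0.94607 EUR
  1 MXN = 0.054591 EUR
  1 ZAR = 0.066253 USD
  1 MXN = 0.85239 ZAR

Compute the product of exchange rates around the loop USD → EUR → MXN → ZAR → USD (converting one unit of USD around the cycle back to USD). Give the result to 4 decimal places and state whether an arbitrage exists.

Around USD → EUR → MXN → ZAR → USD: 1 × 0.94607 ÷ 0.054591 × 0.85239 × 0.066253 = 0.978692
Product < 1; profitable direction is USD → ZAR → MXN → EUR → USD.

0.9787 (arbitrage exists)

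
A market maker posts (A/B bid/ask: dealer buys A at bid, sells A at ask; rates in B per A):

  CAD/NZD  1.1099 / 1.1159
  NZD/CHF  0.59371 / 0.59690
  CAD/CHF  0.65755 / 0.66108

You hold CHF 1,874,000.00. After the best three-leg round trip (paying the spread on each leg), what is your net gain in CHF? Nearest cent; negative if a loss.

Net result: CHF -6,013.28 (no profitable arbitrage after spreads)

Best loop CHF → CAD → NZD → CHF:
CHF 1,874,000.00 ÷ 0.66108 (buy CAD at ask) = CAD 2,834,755.25
CAD 2,834,755.25 × 1.1099 (sell CAD at bid) = NZD 3,146,294.85
NZD 3,146,294.85 × 0.59371 (sell NZD at bid) = CHF 1,867,986.72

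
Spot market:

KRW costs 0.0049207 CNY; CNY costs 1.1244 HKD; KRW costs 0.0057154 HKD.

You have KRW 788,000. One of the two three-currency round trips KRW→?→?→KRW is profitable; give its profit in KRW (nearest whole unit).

Profitable loop is KRW → HKD → CNY → KRW:
KRW 788,000 × 0.0057154 = HKD 4,503.74
HKD 4,503.74 ÷ 1.1244 = CNY 4,005.46
CNY 4,005.46 ÷ 0.0049207 = KRW 814,001
Profit = KRW 814,001 − KRW 788,000

Profit: KRW 26,001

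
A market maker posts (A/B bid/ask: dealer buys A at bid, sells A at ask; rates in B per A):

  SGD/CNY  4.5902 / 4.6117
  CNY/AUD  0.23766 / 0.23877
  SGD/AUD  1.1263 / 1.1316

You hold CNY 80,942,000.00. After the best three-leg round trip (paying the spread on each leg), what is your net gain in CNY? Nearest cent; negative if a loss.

Net profit: CNY 1,849,777.74

Best loop CNY → SGD → AUD → CNY:
CNY 80,942,000.00 ÷ 4.6117 (buy SGD at ask) = SGD 17,551,445.24
SGD 17,551,445.24 × 1.1263 (sell SGD at bid) = AUD 19,768,192.77
AUD 19,768,192.77 ÷ 0.23877 (buy CNY at ask) = CNY 82,791,777.74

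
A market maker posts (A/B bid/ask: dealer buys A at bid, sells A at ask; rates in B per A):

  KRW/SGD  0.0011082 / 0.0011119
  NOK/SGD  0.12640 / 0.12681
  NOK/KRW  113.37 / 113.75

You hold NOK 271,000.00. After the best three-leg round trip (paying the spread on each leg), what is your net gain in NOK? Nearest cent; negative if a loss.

Net result: NOK -168.47 (no profitable arbitrage after spreads)

Best loop NOK → SGD → KRW → NOK:
NOK 271,000.00 × 0.12640 (sell NOK at bid) = SGD 34,254.40
SGD 34,254.40 ÷ 0.0011119 (buy KRW at ask) = KRW 30,807,087
KRW 30,807,087 ÷ 113.75 (buy NOK at ask) = NOK 270,831.53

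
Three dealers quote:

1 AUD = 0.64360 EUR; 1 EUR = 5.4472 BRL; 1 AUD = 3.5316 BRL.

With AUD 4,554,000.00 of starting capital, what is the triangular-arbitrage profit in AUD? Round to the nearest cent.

Profit: AUD 33,490.50

Profitable loop is AUD → BRL → EUR → AUD:
AUD 4,554,000.00 × 3.5316 = BRL 16,082,906.40
BRL 16,082,906.40 ÷ 5.4472 = EUR 2,952,508.89
EUR 2,952,508.89 ÷ 0.64360 = AUD 4,587,490.50
Profit = AUD 4,587,490.50 − AUD 4,554,000.00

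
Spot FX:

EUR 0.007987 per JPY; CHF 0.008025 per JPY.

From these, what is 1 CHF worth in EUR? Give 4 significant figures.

CHF/EUR = 0.9953

1 CHF ÷ 0.008025 = 124.611 JPY
124.611 JPY × 0.007987 = 0.995265 EUR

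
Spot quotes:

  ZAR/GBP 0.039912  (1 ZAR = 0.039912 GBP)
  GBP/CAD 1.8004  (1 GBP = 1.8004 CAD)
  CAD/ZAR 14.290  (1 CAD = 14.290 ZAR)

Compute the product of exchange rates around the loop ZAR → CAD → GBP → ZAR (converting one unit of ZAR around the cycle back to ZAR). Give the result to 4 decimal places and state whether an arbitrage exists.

0.9739 (arbitrage exists)

Around ZAR → CAD → GBP → ZAR: 1 ÷ 14.290 ÷ 1.8004 ÷ 0.039912 = 0.973857
Product < 1; profitable direction is ZAR → GBP → CAD → ZAR.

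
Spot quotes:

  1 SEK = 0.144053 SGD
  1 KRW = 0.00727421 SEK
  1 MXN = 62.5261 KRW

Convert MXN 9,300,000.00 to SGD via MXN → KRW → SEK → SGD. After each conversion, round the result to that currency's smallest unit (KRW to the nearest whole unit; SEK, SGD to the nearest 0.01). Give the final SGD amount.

SGD 609,329.82

MXN 9,300,000.00 × 62.5261 = KRW 581,492,730
KRW 581,492,730 × 0.00727421 = SEK 4,229,900.23
SEK 4,229,900.23 × 0.144053 = SGD 609,329.82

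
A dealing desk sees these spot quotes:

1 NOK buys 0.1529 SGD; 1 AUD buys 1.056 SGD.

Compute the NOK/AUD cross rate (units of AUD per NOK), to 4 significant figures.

1 NOK × 0.1529 = 0.1529 SGD
0.1529 SGD ÷ 1.056 = 0.144792 AUD

NOK/AUD = 0.1448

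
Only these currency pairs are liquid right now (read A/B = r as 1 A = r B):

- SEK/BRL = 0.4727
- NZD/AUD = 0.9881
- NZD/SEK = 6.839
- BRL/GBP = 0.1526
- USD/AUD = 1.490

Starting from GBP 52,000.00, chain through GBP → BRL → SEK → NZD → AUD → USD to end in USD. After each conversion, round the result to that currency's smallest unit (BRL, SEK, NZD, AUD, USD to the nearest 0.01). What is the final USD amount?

USD 69,901.30

GBP 52,000.00 ÷ 0.1526 = BRL 340,760.16
BRL 340,760.16 ÷ 0.4727 = SEK 720,880.39
SEK 720,880.39 ÷ 6.839 = NZD 105,407.28
NZD 105,407.28 × 0.9881 = AUD 104,152.93
AUD 104,152.93 ÷ 1.490 = USD 69,901.30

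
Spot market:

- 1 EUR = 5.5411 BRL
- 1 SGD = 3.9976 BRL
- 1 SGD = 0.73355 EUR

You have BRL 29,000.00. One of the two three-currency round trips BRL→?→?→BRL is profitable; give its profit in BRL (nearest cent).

Profitable loop is BRL → SGD → EUR → BRL:
BRL 29,000.00 ÷ 3.9976 = SGD 7,254.35
SGD 7,254.35 × 0.73355 = EUR 5,321.43
EUR 5,321.43 × 5.5411 = BRL 29,486.58
Profit = BRL 29,486.58 − BRL 29,000.00

Profit: BRL 486.58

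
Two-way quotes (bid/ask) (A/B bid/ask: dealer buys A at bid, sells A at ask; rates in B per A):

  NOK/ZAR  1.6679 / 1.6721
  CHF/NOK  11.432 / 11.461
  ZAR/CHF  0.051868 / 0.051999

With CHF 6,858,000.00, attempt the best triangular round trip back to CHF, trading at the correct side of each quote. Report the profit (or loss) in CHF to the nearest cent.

Best loop CHF → ZAR → NOK → CHF:
CHF 6,858,000.00 ÷ 0.051999 (buy ZAR at ask) = ZAR 131,887,151.68
ZAR 131,887,151.68 ÷ 1.6721 (buy NOK at ask) = NOK 78,875,157.99
NOK 78,875,157.99 ÷ 11.461 (buy CHF at ask) = CHF 6,882,048.51

Net profit: CHF 24,048.51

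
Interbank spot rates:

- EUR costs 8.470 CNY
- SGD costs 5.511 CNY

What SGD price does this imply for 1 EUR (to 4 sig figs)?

EUR/SGD = 1.537

1 EUR × 8.470 = 8.47 CNY
8.47 CNY ÷ 5.511 = 1.53693 SGD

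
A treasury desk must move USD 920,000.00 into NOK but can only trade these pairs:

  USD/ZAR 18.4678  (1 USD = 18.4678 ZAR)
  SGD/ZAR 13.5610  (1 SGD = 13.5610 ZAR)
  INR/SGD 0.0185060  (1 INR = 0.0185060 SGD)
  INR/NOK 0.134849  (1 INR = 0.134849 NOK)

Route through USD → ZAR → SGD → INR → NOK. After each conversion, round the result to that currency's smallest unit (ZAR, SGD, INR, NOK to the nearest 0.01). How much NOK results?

NOK 9,129,488.54

USD 920,000.00 × 18.4678 = ZAR 16,990,376.00
ZAR 16,990,376.00 ÷ 13.5610 = SGD 1,252,885.19
SGD 1,252,885.19 ÷ 0.0185060 = INR 67,701,566.52
INR 67,701,566.52 × 0.134849 = NOK 9,129,488.54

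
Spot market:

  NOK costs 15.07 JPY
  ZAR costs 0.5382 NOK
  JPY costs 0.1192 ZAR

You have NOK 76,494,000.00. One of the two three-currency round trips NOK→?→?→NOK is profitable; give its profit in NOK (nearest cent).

Profitable loop is NOK → ZAR → JPY → NOK:
NOK 76,494,000.00 ÷ 0.5382 = ZAR 142,129,319.96
ZAR 142,129,319.96 ÷ 0.1192 = JPY 1,192,360,067
JPY 1,192,360,067 ÷ 15.07 = NOK 79,121,437.74
Profit = NOK 79,121,437.74 − NOK 76,494,000.00

Profit: NOK 2,627,437.74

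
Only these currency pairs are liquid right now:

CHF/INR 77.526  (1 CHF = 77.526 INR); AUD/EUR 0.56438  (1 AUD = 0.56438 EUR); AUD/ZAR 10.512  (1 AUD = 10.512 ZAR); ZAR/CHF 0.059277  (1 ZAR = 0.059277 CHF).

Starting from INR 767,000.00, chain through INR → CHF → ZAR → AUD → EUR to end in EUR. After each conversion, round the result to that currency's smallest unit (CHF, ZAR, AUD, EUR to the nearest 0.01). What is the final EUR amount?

EUR 8,960.83

INR 767,000.00 ÷ 77.526 = CHF 9,893.46
CHF 9,893.46 ÷ 0.059277 = ZAR 166,902.17
ZAR 166,902.17 ÷ 10.512 = AUD 15,877.30
AUD 15,877.30 × 0.56438 = EUR 8,960.83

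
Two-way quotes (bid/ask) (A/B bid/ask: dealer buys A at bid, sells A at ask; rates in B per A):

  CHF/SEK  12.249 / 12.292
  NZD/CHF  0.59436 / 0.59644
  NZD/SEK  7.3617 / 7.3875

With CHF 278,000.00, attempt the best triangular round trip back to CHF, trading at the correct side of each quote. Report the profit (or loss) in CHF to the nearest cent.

Net profit: CHF 1,147.41

Best loop CHF → NZD → SEK → CHF:
CHF 278,000.00 ÷ 0.59644 (buy NZD at ask) = NZD 466,098.85
NZD 466,098.85 × 7.3617 (sell NZD at bid) = SEK 3,431,279.93
SEK 3,431,279.93 ÷ 12.292 (buy CHF at ask) = CHF 279,147.41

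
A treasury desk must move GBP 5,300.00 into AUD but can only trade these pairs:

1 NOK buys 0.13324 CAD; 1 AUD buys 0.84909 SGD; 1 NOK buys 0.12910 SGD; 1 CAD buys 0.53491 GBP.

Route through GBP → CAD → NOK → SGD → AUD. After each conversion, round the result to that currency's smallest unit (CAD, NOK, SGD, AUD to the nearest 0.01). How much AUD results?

GBP 5,300.00 ÷ 0.53491 = CAD 9,908.21
CAD 9,908.21 ÷ 0.13324 = NOK 74,363.63
NOK 74,363.63 × 0.12910 = SGD 9,600.34
SGD 9,600.34 ÷ 0.84909 = AUD 11,306.62

AUD 11,306.62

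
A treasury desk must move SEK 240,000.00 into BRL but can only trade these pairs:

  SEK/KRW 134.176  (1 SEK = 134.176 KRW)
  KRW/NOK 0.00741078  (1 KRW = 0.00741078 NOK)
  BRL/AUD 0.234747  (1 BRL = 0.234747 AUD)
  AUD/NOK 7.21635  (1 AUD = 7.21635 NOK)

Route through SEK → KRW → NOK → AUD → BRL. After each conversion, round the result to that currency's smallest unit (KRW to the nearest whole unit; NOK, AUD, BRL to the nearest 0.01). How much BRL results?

BRL 140,874.47

SEK 240,000.00 × 134.176 = KRW 32,202,240
KRW 32,202,240 × 0.00741078 = NOK 238,643.72
NOK 238,643.72 ÷ 7.21635 = AUD 33,069.86
AUD 33,069.86 ÷ 0.234747 = BRL 140,874.47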